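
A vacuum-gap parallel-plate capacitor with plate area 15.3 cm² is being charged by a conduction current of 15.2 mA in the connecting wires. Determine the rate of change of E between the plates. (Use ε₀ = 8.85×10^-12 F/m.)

The displacement current between the plates equals the conduction current, I_d = 15.2 mA.
Inverting I_d = ε₀ A dE/dt gives dE/dt = 0.0152 / (8.85×10^-12 · 1.53×10^-3) = 1.12×10^12 V/(m·s).

1.12×10^12 V/(m·s)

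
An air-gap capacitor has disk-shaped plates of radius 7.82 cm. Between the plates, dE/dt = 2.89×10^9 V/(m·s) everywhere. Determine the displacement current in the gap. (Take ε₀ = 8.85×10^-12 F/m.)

The displacement current is ε₀ times dΦ_E/dt = ε₀ A dE/dt = (8.85×10^-12)(0.01921)(2.89×10^9) = 4.91×10^-4 A.

4.91×10^-4 A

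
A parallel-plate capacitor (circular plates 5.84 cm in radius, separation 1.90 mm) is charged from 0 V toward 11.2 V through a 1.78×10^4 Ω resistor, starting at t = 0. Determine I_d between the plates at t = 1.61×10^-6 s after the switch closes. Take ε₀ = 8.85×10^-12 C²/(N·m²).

1.03×10^-4 A

C = ε₀A/d = (8.85×10^-12)(0.01071)/(1.90×10^-3) = 4.989×10^-11 F and τ = RC = 8.880×10^-7 s. I_d in the gap equals the RC charging current.
I_d(t) = (V₀/R) e^(−t/τ) = 6.292×10^-4 · e^(−1.813) = 1.03×10^-4 A.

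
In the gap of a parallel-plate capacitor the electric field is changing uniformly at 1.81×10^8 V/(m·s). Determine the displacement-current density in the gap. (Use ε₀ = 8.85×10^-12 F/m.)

J_d = ε₀ dE/dt = (8.85×10^-12)(1.81×10^8) = 1.60×10^-3 A/m².

1.60×10^-3 A/m²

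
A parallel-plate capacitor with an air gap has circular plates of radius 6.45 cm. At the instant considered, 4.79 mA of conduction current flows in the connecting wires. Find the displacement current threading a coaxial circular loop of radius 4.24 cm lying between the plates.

By continuity the displacement current in the gap matches the conduction current: I_d = 4.79×10^-3 A.
Through an area πr² the displacement current is I_d·(πr²/πR²) = I_d (r/R)² = 2.07×10^-3 A.

2.07×10^-3 A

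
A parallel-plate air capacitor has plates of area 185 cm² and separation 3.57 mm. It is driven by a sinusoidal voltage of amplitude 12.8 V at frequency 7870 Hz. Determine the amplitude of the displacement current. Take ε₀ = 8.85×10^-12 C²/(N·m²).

2.90×10^-5 A

(dE/dt)_max = V₀ω/d = 1.773×10^8 V/(m·s); ω = 2πf = 4.945×10^4 rad/s.
I_d,max = ε₀ A (dE/dt)_max = (8.85×10^-12)(0.0185)(1.773×10^8) = 2.90×10^-5 A.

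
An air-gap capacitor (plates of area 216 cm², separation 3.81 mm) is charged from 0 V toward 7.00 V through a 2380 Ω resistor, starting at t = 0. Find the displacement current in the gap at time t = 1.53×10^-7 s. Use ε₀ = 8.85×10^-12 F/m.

C = ε₀A/d = (8.85×10^-12)(0.0216)/(3.81×10^-3) = 5.017×10^-11 F, so τ = RC = 1.194×10^-7 s.
The conduction current is I(t) = (V₀/R) e^(−t/τ), and the displacement current between the plates equals it.
t/τ = 1.281; I_d = (7.00/2380) · e^(−1.281) = (2.941×10^-3)(0.2778) = 8.17×10^-4 A.

8.17×10^-4 A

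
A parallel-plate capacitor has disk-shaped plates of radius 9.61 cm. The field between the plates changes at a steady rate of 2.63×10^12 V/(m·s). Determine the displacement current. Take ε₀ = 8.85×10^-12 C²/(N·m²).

With a uniform field, Φ_E = EA, so I_d = ε₀ A dE/dt = 0.675 A.

0.675 A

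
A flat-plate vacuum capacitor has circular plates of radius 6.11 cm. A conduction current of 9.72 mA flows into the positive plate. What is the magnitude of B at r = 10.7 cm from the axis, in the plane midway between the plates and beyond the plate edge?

1.82×10^-8 T

Between the plates the displacement current equals the wire current: I_d = 9.72 mA = 9.72×10^-3 A.
For r ≥ R the full I_d is enclosed: B = μ₀ I_d/(2πr) = (4π×10^-7)(9.72×10^-3)/(2π·0.107) = 1.82×10^-8 T.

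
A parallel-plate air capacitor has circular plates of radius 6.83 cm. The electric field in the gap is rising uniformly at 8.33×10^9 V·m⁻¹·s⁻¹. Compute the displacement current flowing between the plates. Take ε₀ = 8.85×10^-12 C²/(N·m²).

I_d = ε₀ A (dE/dt) = (8.85×10^-12)(0.01466 m²)(8.33×10^9) = 1.08×10^-3 A.

1.08×10^-3 A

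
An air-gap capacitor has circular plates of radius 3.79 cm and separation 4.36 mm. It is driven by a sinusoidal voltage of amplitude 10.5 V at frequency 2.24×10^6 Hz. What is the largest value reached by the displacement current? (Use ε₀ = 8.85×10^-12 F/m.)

C = ε₀A/d = (8.85×10^-12)(4.513×10^-3)/(4.36×10^-3) = 9.161×10^-12 F; ω = 2πf = 1.407×10^7 rad/s.
I_d = C dV/dt, so |I_d|_max = C V₀ ω = (9.161×10^-12)(10.5)(1.407×10^7) = 1.35×10^-3 A.

1.35×10^-3 A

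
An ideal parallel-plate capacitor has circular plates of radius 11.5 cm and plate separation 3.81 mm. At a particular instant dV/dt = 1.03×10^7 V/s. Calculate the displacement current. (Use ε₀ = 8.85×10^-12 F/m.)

9.94×10^-4 A

The field between the plates is E = V/d, so dE/dt = (1.03×10^7)/(3.81×10^-3 m) = 2.703×10^9 V/(m·s).
I_d = ε₀ A (dE/dt) = (8.85×10^-12)(0.04155)(2.703×10^9) = 9.94×10^-4 A.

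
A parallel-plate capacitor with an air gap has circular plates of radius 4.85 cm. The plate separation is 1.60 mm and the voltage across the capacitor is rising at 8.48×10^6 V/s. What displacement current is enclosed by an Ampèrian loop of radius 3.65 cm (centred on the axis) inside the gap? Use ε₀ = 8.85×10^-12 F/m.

dE/dt = (dV/dt)/d = 5.300×10^9 V/(m·s); I_d = ε₀(πR²)(dE/dt) = (8.85×10^-12)(7.390×10^-3)(5.300×10^9) = 3.466×10^-4 A.
Through an area πr² the displacement current is I_d·(πr²/πR²) = I_d (r/R)² = 1.96×10^-4 A.

1.96×10^-4 A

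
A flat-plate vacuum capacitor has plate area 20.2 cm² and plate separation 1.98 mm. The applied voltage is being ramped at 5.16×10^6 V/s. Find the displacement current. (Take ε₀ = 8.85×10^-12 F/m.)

C = ε₀A/d = (8.85×10^-12)(2.02×10^-3)/(1.98×10^-3) = 9.029×10^-12 F.
I_d = C dV/dt = (9.029×10^-12)(5.16×10^6) = 4.66×10^-5 A.

4.66×10^-5 A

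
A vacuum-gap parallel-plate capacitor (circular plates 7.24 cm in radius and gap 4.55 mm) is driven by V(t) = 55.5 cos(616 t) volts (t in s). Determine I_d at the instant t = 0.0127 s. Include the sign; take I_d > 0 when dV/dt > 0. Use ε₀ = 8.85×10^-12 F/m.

dV/dt = (55.5)(616)·−sin(7.8232) = -3.417×10^4 V/s.
I_d = C dV/dt with C = ε₀A/d = (8.85×10^-12)(0.01647)/(4.55×10^-3) = 3.204×10^-11 F, so I_d = (3.204×10^-11)(-3.417×10^4) = -1.09×10^-6 A.

-1.09×10^-6 A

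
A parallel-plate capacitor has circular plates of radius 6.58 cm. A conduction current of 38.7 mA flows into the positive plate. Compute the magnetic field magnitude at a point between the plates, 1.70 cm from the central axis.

3.04×10^-8 T

Between the plates the displacement current equals the wire current: I_d = 38.7 mA = 0.0387 A.
∮B·dl = μ₀ I_d,enc with I_d,enc = I_d r²/R² = 2.583×10^-3 A; so B = μ₀ I_d,enc/(2πr) = 3.04×10^-8 T.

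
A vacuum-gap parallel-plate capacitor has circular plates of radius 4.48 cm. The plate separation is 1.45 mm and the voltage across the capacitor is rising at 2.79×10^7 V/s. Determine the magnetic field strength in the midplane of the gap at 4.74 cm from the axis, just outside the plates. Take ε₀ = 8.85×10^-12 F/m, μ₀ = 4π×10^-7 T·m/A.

4.53×10^-9 T

I_d = C dV/dt with C = ε₀πR²/d = 3.848×10^-11 F, so I_d = (3.848×10^-11)(2.79×10^7) = 1.074×10^-3 A.
Outside the plates the loop encloses all of I_d, so B·2πr = μ₀ I_d and B = 4.53×10^-9 T.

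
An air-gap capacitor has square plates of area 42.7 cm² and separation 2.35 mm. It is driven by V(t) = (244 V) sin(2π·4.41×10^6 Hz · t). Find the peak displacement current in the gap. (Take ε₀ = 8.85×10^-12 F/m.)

0.109 A

(dE/dt)_max = V₀ω/d = 2.877×10^12 V/(m·s); ω = 2πf = 2.771×10^7 rad/s.
I_d,max = ε₀ A (dE/dt)_max = (8.85×10^-12)(4.27×10^-3)(2.877×10^12) = 0.109 A.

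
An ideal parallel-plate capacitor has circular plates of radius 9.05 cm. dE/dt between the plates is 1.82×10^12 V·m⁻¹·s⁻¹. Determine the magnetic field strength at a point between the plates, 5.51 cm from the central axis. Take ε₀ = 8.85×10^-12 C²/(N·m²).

5.58×10^-7 T

Total displacement current: I_d = ε₀(πR²)(dE/dt) = (8.85×10^-12)(0.02573)(1.82×10^12) = 0.4144 A.
For r < R the Ampère–Maxwell law gives B(2πr) = μ₀ I_d (r²/R²), so B = μ₀ I_d r/(2πR²) = (4π×10^-7)(0.4144)(0.0551)/(2π·0.0905²) = 5.58×10^-7 T.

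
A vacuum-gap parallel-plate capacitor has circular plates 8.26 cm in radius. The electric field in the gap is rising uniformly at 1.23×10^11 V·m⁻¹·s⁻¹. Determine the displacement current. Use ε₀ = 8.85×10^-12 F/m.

0.0233 A

The displacement current is ε₀ times dΦ_E/dt = ε₀ A dE/dt = (8.85×10^-12)(0.02143)(1.23×10^11) = 0.0233 A.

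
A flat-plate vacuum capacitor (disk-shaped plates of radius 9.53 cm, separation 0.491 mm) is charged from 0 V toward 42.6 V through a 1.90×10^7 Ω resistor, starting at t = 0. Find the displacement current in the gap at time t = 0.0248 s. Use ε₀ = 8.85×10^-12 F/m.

1.77×10^-7 A

C = ε₀A/d = (8.85×10^-12)(0.02853)/(4.91×10^-4) = 5.142×10^-10 F, so τ = RC = 9.770×10^-3 s.
The conduction current is I(t) = (V₀/R) e^(−t/τ), and the displacement current between the plates equals it.
t/τ = 2.538; I_d = (42.6/1.90×10^7) · e^(−2.538) = (2.242×10^-6)(0.07902) = 1.77×10^-7 A.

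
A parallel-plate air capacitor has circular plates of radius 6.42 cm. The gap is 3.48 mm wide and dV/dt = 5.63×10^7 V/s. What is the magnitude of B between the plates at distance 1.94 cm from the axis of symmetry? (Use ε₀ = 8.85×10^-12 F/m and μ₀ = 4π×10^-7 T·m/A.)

1.75×10^-9 T

I_d = C dV/dt with C = ε₀πR²/d = 3.293×10^-11 F, so I_d = (3.293×10^-11)(5.63×10^7) = 1.854×10^-3 A.
An Ampèrian loop of radius r encloses a fraction (r/R)² of I_d. Then B·2πr = μ₀ I_d (r/R)², giving B = μ₀ I_d r/(2πR²) = 1.75×10^-9 T.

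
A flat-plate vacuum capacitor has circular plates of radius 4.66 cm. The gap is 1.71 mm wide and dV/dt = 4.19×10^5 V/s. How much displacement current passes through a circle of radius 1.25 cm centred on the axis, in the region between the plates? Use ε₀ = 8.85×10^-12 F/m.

1.06×10^-6 A

With E = V/d, dE/dt = 2.450×10^8 V/(m·s) and πR² = 6.822×10^-3 m², giving I_d = ε₀ πR² dE/dt = 1.479×10^-5 A.
Through an area πr² the displacement current is I_d·(πr²/πR²) = I_d (r/R)² = 1.06×10^-6 A.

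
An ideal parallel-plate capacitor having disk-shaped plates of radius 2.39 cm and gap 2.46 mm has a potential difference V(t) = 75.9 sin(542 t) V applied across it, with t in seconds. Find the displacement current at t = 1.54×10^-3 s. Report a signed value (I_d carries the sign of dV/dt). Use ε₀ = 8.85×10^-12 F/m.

1.78×10^-7 A

C = ε₀A/d = (8.85×10^-12)(1.795×10^-3)/(2.46×10^-3) = 6.458×10^-12 F. dV/dt = V₀ω·cos(ωt); at ωt = 0.83468 rad this factor is 0.6714.
I_d = C dV/dt = (6.458×10^-12)(75.9)(542)(0.6714) = 1.78×10^-7 A.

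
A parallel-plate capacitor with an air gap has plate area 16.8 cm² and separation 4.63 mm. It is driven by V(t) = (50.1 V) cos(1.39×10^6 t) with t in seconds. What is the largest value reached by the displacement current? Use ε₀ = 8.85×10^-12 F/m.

2.24×10^-4 A

(dE/dt)_max = V₀ω/d = 1.504×10^10 V/(m·s); ω = 1.39×10^6 rad/s.
I_d,max = ε₀ A (dE/dt)_max = (8.85×10^-12)(1.68×10^-3)(1.504×10^10) = 2.24×10^-4 A.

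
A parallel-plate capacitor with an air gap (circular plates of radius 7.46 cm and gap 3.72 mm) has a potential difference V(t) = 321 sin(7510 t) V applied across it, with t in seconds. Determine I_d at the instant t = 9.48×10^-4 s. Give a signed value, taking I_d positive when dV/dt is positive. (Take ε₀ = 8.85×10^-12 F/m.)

6.72×10^-5 A

dE/dt = (V₀ω/d)·cos(ωt) with ωt = 7.11948 rad: (321)(7510)(0.6702)/(3.72×10^-3) = 4.343×10^8 V/(m·s).
I_d = ε₀ A dE/dt = (8.85×10^-12)(0.01748)(4.343×10^8) = 6.72×10^-5 A.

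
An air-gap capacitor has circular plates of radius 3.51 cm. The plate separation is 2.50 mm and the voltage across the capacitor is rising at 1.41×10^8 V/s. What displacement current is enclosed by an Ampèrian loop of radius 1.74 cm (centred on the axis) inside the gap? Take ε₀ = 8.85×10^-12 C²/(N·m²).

With E = V/d, dE/dt = 5.640×10^10 V/(m·s) and πR² = 3.870×10^-3 m², giving I_d = ε₀ πR² dE/dt = 1.932×10^-3 A.
The field is uniform, so I_d,enc = I_d (r/R)² = (1.932×10^-3)(1.74/3.51)² = 4.75×10^-4 A.

4.75×10^-4 A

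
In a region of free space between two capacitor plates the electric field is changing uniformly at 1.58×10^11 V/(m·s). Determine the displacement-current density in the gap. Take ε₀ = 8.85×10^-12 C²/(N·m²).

J_d = ε₀ dE/dt = (8.85×10^-12)(1.58×10^11) = 1.40 A/m².

1.40 A/m²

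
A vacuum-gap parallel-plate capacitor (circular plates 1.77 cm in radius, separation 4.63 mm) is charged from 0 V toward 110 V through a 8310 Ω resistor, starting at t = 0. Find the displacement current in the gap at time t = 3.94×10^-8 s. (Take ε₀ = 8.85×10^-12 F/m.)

C = ε₀A/d = (8.85×10^-12)(9.842×10^-4)/(4.63×10^-3) = 1.881×10^-12 F and τ = RC = 1.563×10^-8 s. I_d in the gap equals the RC charging current.
I_d(t) = (V₀/R) e^(−t/τ) = 0.01324 · e^(−2.521) = 1.06×10^-3 A.

1.06×10^-3 A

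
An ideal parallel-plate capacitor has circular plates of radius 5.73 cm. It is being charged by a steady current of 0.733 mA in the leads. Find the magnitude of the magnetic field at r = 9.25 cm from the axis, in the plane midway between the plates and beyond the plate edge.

1.58×10^-9 T

By continuity the displacement current in the gap matches the conduction current: I_d = 7.33×10^-4 A.
With r > R the enclosed displacement current is the full I_d; B = μ₀ I_d / (2πr) = 1.58×10^-9 T.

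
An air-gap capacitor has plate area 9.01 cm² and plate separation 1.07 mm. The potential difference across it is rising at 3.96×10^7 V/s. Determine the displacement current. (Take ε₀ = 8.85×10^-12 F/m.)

E = V/d so dE/dt = (dV/dt)/d = 3.701×10^10 V/(m·s), and I_d = ε₀ A dE/dt = (8.85×10^-12)(9.01×10^-4)(3.701×10^10) = 2.95×10^-4 A.

2.95×10^-4 A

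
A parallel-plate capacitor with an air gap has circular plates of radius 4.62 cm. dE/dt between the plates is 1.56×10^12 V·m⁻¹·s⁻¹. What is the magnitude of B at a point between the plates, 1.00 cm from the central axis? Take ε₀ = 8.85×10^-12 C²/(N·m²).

8.67×10^-8 T

Through the whole plate area (πR² = 6.706×10^-3 m²), I_d = ε₀ πR² dE/dt = 0.09258 A.
For r < R the Ampère–Maxwell law gives B(2πr) = μ₀ I_d (r²/R²), so B = μ₀ I_d r/(2πR²) = (4π×10^-7)(0.09258)(0.0100)/(2π·0.0462²) = 8.67×10^-8 T.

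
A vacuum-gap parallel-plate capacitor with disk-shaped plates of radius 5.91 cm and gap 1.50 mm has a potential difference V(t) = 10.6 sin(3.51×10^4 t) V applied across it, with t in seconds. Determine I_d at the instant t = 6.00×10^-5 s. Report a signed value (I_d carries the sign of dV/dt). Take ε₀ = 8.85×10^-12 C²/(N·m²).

-1.23×10^-5 A

C = ε₀A/d = (8.85×10^-12)(0.01097)/(1.50×10^-3) = 6.472×10^-11 F. dV/dt = V₀ω·cos(ωt); at ωt = 2.106 rad this factor is -0.5100.
I_d = C dV/dt = (6.472×10^-11)(10.6)(3.51×10^4)(-0.5100) = -1.23×10^-5 A.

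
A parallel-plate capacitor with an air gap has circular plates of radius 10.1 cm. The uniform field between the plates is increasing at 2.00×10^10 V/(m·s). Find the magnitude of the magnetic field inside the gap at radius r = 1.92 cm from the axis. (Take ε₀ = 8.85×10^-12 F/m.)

2.14×10^-9 T

Total displacement current: I_d = ε₀(πR²)(dE/dt) = (8.85×10^-12)(0.03205)(2.00×10^10) = 5.673×10^-3 A.
For r < R the Ampère–Maxwell law gives B(2πr) = μ₀ I_d (r²/R²), so B = μ₀ I_d r/(2πR²) = (4π×10^-7)(5.673×10^-3)(0.0192)/(2π·0.101²) = 2.14×10^-9 T.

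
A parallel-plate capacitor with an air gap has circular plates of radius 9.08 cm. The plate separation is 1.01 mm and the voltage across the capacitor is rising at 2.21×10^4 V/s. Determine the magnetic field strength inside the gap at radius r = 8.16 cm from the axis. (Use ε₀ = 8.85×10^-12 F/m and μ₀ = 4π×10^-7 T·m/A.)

9.93×10^-12 T

I_d = C dV/dt with C = ε₀πR²/d = 2.269×10^-10 F, so I_d = (2.269×10^-10)(2.21×10^4) = 5.014×10^-6 A.
For r < R the Ampère–Maxwell law gives B(2πr) = μ₀ I_d (r²/R²), so B = μ₀ I_d r/(2πR²) = (4π×10^-7)(5.014×10^-6)(0.0816)/(2π·0.0908²) = 9.93×10^-12 T.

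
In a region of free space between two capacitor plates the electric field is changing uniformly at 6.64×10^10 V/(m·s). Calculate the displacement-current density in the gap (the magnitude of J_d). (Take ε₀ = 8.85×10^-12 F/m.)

J_d = ε₀ ∂E/∂t, so J_d = 0.588 A/m².

0.588 A/m²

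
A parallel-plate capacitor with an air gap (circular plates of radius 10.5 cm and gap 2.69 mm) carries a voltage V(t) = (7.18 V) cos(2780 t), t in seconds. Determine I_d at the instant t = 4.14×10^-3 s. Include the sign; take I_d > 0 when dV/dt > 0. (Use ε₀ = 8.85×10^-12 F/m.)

1.98×10^-6 A

C = ε₀A/d = (8.85×10^-12)(0.03464)/(2.69×10^-3) = 1.140×10^-10 F. dV/dt = V₀ω·−sin(ωt); at ωt = 11.5092 rad this factor is 0.8710.
I_d = C dV/dt = (1.140×10^-10)(7.18)(2780)(0.8710) = 1.98×10^-6 A.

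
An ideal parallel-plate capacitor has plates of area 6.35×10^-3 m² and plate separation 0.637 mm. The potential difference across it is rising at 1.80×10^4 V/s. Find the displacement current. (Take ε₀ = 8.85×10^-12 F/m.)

C = ε₀A/d = (8.85×10^-12)(6.35×10^-3)/(6.37×10^-4) = 8.822×10^-11 F.
I_d = C dV/dt = (8.822×10^-11)(1.80×10^4) = 1.59×10^-6 A.

1.59×10^-6 A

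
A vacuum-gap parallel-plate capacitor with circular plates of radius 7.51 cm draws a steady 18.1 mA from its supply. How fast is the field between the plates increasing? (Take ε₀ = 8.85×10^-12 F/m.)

Charge continuity gives I_d = I = 0.0181 A between the plates.
Then dE/dt = I_d/(ε₀A) = 1.15×10^11 V/(m·s).

1.15×10^11 V/(m·s)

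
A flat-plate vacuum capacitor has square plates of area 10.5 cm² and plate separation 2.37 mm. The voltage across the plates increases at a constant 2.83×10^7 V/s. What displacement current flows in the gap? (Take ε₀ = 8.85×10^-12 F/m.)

1.11×10^-4 A

C = ε₀A/d = (8.85×10^-12)(1.05×10^-3)/(2.37×10^-3) = 3.921×10^-12 F.
I_d = C dV/dt = (3.921×10^-12)(2.83×10^7) = 1.11×10^-4 A.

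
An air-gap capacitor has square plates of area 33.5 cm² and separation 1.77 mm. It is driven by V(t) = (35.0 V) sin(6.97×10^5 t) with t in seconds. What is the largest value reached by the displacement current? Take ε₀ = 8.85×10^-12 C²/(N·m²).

The displacement current equals the conduction current C dV/dt, which peaks at C V₀ ω.
With C = ε₀A/d = (8.85×10^-12)(3.35×10^-3)/(1.77×10^-3) = 1.675×10^-11 F and ω = 6.97×10^5 rad/s, I_d,max = (1.675×10^-11)(35.0)(6.97×10^5) = 4.09×10^-4 A.

4.09×10^-4 A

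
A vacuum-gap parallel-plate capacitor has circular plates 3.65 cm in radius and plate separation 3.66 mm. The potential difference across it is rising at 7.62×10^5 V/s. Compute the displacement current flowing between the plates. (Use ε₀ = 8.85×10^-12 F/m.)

E = V/d so dE/dt = (dV/dt)/d = 2.082×10^8 V/(m·s), and I_d = ε₀ A dE/dt = (8.85×10^-12)(4.185×10^-3)(2.082×10^8) = 7.71×10^-6 A.

7.71×10^-6 A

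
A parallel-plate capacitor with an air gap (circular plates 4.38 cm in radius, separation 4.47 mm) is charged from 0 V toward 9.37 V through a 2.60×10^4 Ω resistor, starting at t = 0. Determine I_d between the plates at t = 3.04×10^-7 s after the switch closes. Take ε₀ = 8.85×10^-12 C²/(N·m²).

1.35×10^-4 A

C = ε₀A/d = (8.85×10^-12)(6.027×10^-3)/(4.47×10^-3) = 1.193×10^-11 F, so τ = RC = 3.102×10^-7 s.
The conduction current is I(t) = (V₀/R) e^(−t/τ), and the displacement current between the plates equals it.
t/τ = 0.9800; I_d = (9.37/2.60×10^4) · e^(−0.9800) = (3.604×10^-4)(0.3753) = 1.35×10^-4 A.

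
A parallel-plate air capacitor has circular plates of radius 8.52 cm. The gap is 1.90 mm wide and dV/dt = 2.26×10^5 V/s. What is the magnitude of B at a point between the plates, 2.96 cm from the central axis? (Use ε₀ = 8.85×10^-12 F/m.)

1.96×10^-11 T

dE/dt = (dV/dt)/d = 1.189×10^8 V/(m·s); I_d = ε₀(πR²)(dE/dt) = (8.85×10^-12)(0.02280)(1.189×10^8) = 2.399×10^-5 A.
∮B·dl = μ₀ I_d,enc with I_d,enc = I_d r²/R² = 2.896×10^-6 A; so B = μ₀ I_d,enc/(2πr) = 1.96×10^-11 T.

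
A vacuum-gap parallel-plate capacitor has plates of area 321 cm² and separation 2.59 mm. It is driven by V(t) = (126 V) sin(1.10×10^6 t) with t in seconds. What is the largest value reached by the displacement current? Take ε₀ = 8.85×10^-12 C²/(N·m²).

0.0152 A

(dE/dt)_max = V₀ω/d = 5.351×10^10 V/(m·s); ω = 1.10×10^6 rad/s.
I_d,max = ε₀ A (dE/dt)_max = (8.85×10^-12)(0.0321)(5.351×10^10) = 0.0152 A.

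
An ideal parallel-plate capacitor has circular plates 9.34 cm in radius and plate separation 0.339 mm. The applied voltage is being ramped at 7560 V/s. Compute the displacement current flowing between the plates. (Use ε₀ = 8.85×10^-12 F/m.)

The displacement current equals the charging current C dV/dt. With C = ε₀A/d = (8.85×10^-12)(0.02741)/(3.39×10^-4) = 7.156×10^-10 F, I_d = (7.156×10^-10)(7560) = 5.41×10^-6 A.

5.41×10^-6 A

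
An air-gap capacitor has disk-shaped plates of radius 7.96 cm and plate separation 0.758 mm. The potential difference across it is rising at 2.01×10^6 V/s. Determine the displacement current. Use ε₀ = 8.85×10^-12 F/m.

4.67×10^-4 A

C = ε₀A/d = (8.85×10^-12)(0.01991)/(7.58×10^-4) = 2.325×10^-10 F.
I_d = C dV/dt = (2.325×10^-10)(2.01×10^6) = 4.67×10^-4 A.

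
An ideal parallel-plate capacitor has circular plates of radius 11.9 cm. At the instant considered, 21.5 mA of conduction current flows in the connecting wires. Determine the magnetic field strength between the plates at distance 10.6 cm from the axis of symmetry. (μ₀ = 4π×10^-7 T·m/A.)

3.22×10^-8 T

Between the plates the displacement current equals the wire current: I_d = 21.5 mA = 0.0215 A.
∮B·dl = μ₀ I_d,enc with I_d,enc = I_d r²/R² = 0.01706 A; so B = μ₀ I_d,enc/(2πr) = 3.22×10^-8 T.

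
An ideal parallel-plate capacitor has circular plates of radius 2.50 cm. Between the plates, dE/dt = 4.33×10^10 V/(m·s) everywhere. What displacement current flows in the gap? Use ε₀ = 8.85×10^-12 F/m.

With a uniform field, Φ_E = EA, so I_d = ε₀ A dE/dt = 7.52×10^-4 A.

7.52×10^-4 A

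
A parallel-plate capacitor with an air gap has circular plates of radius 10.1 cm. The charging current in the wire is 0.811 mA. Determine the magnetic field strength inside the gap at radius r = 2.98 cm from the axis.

Between the plates the displacement current equals the wire current: I_d = 0.811 mA = 8.11×10^-4 A.
An Ampèrian loop of radius r encloses a fraction (r/R)² of I_d. Then B·2πr = μ₀ I_d (r/R)², giving B = μ₀ I_d r/(2πR²) = 4.74×10^-10 T.

4.74×10^-10 T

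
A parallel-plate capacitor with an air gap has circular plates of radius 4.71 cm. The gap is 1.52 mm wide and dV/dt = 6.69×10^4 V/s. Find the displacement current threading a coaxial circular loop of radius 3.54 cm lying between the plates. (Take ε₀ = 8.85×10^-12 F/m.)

1.53×10^-6 A

dE/dt = (dV/dt)/d = 4.401×10^7 V/(m·s); I_d = ε₀(πR²)(dE/dt) = (8.85×10^-12)(6.969×10^-3)(4.401×10^7) = 2.714×10^-6 A.
Since J_d is uniform, the enclosed fraction is (r/R)² = 0.5649, giving I_d,enc = 1.53×10^-6 A.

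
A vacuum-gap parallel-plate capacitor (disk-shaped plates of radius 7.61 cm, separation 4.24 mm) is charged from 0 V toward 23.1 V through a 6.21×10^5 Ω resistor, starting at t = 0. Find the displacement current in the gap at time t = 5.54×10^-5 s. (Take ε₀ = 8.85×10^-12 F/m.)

C = ε₀A/d = (8.85×10^-12)(0.01819)/(4.24×10^-3) = 3.797×10^-11 F and τ = RC = 2.358×10^-5 s. I_d in the gap equals the RC charging current.
I_d(t) = (V₀/R) e^(−t/τ) = 3.720×10^-5 · e^(−2.349) = 3.55×10^-6 A.

3.55×10^-6 A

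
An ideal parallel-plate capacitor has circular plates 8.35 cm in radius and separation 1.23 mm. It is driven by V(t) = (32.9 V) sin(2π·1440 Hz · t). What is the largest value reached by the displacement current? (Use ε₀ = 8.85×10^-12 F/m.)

The displacement current equals the conduction current C dV/dt, which peaks at C V₀ ω.
With C = ε₀A/d = (8.85×10^-12)(0.02190)/(1.23×10^-3) = 1.576×10^-10 F and ω = 2πf = 9048 rad/s, I_d,max = (1.576×10^-10)(32.9)(9048) = 4.69×10^-5 A.

4.69×10^-5 A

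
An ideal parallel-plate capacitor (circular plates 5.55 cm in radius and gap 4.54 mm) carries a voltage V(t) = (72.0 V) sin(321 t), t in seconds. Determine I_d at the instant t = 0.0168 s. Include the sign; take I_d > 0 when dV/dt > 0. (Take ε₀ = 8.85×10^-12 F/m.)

dE/dt = (V₀ω/d)·cos(ωt) with ωt = 5.3928 rad: (72.0)(321)(0.6291)/(4.54×10^-3) = 3.203×10^6 V/(m·s).
I_d = ε₀ A dE/dt = (8.85×10^-12)(9.677×10^-3)(3.203×10^6) = 2.74×10^-7 A.

2.74×10^-7 A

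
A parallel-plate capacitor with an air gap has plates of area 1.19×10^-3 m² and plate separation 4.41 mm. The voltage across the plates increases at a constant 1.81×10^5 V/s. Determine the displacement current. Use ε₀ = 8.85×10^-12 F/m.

4.32×10^-7 A

The field between the plates is E = V/d, so dE/dt = (1.81×10^5)/(4.41×10^-3 m) = 4.104×10^7 V/(m·s).
I_d = ε₀ A (dE/dt) = (8.85×10^-12)(1.19×10^-3)(4.104×10^7) = 4.32×10^-7 A.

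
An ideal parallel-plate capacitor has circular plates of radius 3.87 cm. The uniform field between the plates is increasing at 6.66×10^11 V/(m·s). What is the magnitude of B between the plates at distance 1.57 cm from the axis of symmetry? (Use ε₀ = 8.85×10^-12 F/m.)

Through the whole plate area (πR² = 4.705×10^-3 m²), I_d = ε₀ πR² dE/dt = 0.02773 A.
For r < R the Ampère–Maxwell law gives B(2πr) = μ₀ I_d (r²/R²), so B = μ₀ I_d r/(2πR²) = (4π×10^-7)(0.02773)(0.0157)/(2π·0.0387²) = 5.81×10^-8 T.

5.81×10^-8 T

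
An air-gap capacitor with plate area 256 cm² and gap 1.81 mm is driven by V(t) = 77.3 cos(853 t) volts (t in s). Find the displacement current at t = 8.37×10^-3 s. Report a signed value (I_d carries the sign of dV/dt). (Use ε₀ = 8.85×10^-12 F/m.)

-6.24×10^-6 A

dV/dt = (77.3)(853)·−sin(7.13961) = -4.982×10^4 V/s.
I_d = C dV/dt with C = ε₀A/d = (8.85×10^-12)(0.0256)/(1.81×10^-3) = 1.252×10^-10 F, so I_d = (1.252×10^-10)(-4.982×10^4) = -6.24×10^-6 A.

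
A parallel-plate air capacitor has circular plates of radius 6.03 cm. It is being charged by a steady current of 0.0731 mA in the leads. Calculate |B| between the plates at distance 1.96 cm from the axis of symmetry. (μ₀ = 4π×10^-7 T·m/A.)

7.88×10^-11 T

Between the plates the displacement current equals the wire current: I_d = 0.0731 mA = 7.31×10^-5 A.
For r < R the Ampère–Maxwell law gives B(2πr) = μ₀ I_d (r²/R²), so B = μ₀ I_d r/(2πR²) = (4π×10^-7)(7.31×10^-5)(0.0196)/(2π·0.0603²) = 7.88×10^-11 T.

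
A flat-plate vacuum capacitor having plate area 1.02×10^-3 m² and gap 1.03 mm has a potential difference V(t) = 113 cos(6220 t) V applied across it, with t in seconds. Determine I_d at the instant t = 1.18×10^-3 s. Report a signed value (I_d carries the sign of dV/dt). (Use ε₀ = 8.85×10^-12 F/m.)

dV/dt = (113)(6220)·−sin(7.3396) = -6.119×10^5 V/s.
I_d = C dV/dt with C = ε₀A/d = (8.85×10^-12)(1.02×10^-3)/(1.03×10^-3) = 8.764×10^-12 F, so I_d = (8.764×10^-12)(-6.119×10^5) = -5.36×10^-6 A.

-5.36×10^-6 A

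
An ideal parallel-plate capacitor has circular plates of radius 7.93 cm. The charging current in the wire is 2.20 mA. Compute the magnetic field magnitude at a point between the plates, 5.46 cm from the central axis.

Between the plates the displacement current equals the wire current: I_d = 2.20 mA = 2.20×10^-3 A.
For r < R the Ampère–Maxwell law gives B(2πr) = μ₀ I_d (r²/R²), so B = μ₀ I_d r/(2πR²) = (4π×10^-7)(2.20×10^-3)(0.0546)/(2π·0.0793²) = 3.82×10^-9 T.

3.82×10^-9 T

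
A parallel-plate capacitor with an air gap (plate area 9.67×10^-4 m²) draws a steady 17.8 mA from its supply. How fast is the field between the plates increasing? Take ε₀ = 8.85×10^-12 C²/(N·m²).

2.08×10^12 V/(m·s)

The displacement current between the plates equals the conduction current, I_d = 17.8 mA.
Then dE/dt = I_d/(ε₀A) = 2.08×10^12 V/(m·s).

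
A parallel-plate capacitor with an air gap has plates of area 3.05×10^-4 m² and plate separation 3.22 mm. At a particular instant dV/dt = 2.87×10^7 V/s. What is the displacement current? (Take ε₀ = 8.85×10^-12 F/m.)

2.41×10^-5 A

E = V/d so dE/dt = (dV/dt)/d = 8.913×10^9 V/(m·s), and I_d = ε₀ A dE/dt = (8.85×10^-12)(3.05×10^-4)(8.913×10^9) = 2.41×10^-5 A.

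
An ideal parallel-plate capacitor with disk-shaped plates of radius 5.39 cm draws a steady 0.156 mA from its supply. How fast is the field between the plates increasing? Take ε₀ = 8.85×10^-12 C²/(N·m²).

1.93×10^9 V/(m·s)

By continuity, I_d in the gap equals the 0.156 mA flowing in the wire.
Inverting I_d = ε₀ A dE/dt gives dE/dt = 1.56×10^-4 / (8.85×10^-12 · 9.127×10^-3) = 1.93×10^9 V/(m·s).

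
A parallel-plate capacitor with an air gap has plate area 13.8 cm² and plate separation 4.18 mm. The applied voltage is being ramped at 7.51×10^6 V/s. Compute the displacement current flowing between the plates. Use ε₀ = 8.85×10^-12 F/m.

2.19×10^-5 A

C = ε₀A/d = (8.85×10^-12)(1.38×10^-3)/(4.18×10^-3) = 2.922×10^-12 F.
I_d = C dV/dt = (2.922×10^-12)(7.51×10^6) = 2.19×10^-5 A.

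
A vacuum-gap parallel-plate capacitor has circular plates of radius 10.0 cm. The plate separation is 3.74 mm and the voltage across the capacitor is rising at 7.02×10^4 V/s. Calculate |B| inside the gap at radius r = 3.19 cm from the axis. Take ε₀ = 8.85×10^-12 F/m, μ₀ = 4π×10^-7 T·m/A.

I_d = C dV/dt with C = ε₀πR²/d = 7.435×10^-11 F, so I_d = (7.435×10^-11)(7.02×10^4) = 5.219×10^-6 A.
For r < R the Ampère–Maxwell law gives B(2πr) = μ₀ I_d (r²/R²), so B = μ₀ I_d r/(2πR²) = (4π×10^-7)(5.219×10^-6)(0.0319)/(2π·0.100²) = 3.33×10^-12 T.

3.33×10^-12 T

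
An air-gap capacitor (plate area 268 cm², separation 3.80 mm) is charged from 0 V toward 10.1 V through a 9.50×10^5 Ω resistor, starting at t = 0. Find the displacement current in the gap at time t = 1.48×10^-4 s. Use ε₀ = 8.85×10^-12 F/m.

8.76×10^-7 A

C = ε₀A/d = (8.85×10^-12)(0.0268)/(3.80×10^-3) = 6.242×10^-11 F and τ = RC = 5.930×10^-5 s. I_d in the gap equals the RC charging current.
I_d(t) = (V₀/R) e^(−t/τ) = 1.063×10^-5 · e^(−2.496) = 8.76×10^-7 A.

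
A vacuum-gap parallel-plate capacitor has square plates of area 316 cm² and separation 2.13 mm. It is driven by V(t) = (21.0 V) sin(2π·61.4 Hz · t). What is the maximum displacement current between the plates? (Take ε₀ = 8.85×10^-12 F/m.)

1.06×10^-6 A

(dE/dt)_max = V₀ω/d = 3.804×10^6 V/(m·s); ω = 2πf = 385.8 rad/s.
I_d,max = ε₀ A (dE/dt)_max = (8.85×10^-12)(0.0316)(3.804×10^6) = 1.06×10^-6 A.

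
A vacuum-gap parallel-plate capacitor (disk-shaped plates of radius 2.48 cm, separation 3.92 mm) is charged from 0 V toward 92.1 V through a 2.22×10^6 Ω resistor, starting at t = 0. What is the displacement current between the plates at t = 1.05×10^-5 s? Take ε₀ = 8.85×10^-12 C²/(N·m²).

With C = ε₀A/d = (8.85×10^-12)(1.932×10^-3)/(3.92×10^-3) = 4.362×10^-12 F, the time constant is τ = RC = 9.684×10^-6 s, so t/τ = 1.084 and e^(−t/τ) = 0.3382.
I_d = I_cond = (V₀/R) e^(−t/τ) = (4.149×10^-5)(0.3382) = 1.40×10^-5 A.

1.40×10^-5 A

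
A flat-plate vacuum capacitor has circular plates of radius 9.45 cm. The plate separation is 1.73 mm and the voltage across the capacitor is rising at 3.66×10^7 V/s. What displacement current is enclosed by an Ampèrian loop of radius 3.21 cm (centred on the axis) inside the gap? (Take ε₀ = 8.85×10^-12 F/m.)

6.06×10^-4 A

With E = V/d, dE/dt = 2.116×10^10 V/(m·s) and πR² = 0.02806 m², giving I_d = ε₀ πR² dE/dt = 5.255×10^-3 A.
The field is uniform, so I_d,enc = I_d (r/R)² = (5.255×10^-3)(3.21/9.45)² = 6.06×10^-4 A.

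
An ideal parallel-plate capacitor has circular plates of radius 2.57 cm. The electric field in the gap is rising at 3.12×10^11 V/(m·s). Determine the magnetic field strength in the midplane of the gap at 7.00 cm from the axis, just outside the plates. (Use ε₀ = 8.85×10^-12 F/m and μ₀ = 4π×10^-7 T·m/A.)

I_d = ε₀ dΦ_E/dt = ε₀ πR² (dE/dt) = (8.85×10^-12)(2.075×10^-3)(3.12×10^11) = 5.729×10^-3 A through the full plate area.
Outside the plates the loop encloses all of I_d, so B·2πr = μ₀ I_d and B = 1.64×10^-8 T.

1.64×10^-8 T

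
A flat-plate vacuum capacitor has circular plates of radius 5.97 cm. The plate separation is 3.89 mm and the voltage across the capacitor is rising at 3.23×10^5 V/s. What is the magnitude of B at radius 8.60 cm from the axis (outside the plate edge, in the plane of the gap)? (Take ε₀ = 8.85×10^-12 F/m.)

1.91×10^-11 T

I_d = C dV/dt with C = ε₀πR²/d = 2.548×10^-11 F, so I_d = (2.548×10^-11)(3.23×10^5) = 8.230×10^-6 A.
Outside the plates the loop encloses all of I_d, so B·2πr = μ₀ I_d and B = 1.91×10^-11 T.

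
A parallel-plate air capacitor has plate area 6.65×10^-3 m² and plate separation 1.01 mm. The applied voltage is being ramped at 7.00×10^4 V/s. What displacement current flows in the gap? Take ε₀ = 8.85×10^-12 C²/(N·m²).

E = V/d so dE/dt = (dV/dt)/d = 6.931×10^7 V/(m·s), and I_d = ε₀ A dE/dt = (8.85×10^-12)(6.65×10^-3)(6.931×10^7) = 4.08×10^-6 A.

4.08×10^-6 A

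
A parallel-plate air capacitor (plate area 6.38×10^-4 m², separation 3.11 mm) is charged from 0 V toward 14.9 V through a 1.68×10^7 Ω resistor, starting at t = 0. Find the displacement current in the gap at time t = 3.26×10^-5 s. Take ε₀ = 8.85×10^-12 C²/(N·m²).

With C = ε₀A/d = (8.85×10^-12)(6.38×10^-4)/(3.11×10^-3) = 1.816×10^-12 F, the time constant is τ = RC = 3.051×10^-5 s, so t/τ = 1.069 and e^(−t/τ) = 0.3434.
I_d = I_cond = (V₀/R) e^(−t/τ) = (8.869×10^-7)(0.3434) = 3.05×10^-7 A.

3.05×10^-7 A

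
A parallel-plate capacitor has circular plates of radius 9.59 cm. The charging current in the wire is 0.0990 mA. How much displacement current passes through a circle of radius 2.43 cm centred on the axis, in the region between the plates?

6.36×10^-6 A

Between the plates the displacement current equals the wire current: I_d = 0.0990 mA = 9.90×10^-5 A.
Since J_d is uniform, the enclosed fraction is (r/R)² = 0.06421, giving I_d,enc = 6.36×10^-6 A.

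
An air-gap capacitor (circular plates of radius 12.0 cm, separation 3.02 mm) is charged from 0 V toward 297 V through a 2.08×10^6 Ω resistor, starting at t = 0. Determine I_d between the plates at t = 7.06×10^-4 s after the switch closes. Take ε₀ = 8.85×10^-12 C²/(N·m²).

1.10×10^-5 A

C = ε₀A/d = (8.85×10^-12)(0.04524)/(3.02×10^-3) = 1.326×10^-10 F and τ = RC = 2.758×10^-4 s. I_d in the gap equals the RC charging current.
I_d(t) = (V₀/R) e^(−t/τ) = 1.428×10^-4 · e^(−2.560) = 1.10×10^-5 A.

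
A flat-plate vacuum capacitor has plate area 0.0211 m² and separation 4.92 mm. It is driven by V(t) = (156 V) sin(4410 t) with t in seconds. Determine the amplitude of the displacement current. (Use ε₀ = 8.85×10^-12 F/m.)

2.61×10^-5 A

The displacement current equals the conduction current C dV/dt, which peaks at C V₀ ω.
With C = ε₀A/d = (8.85×10^-12)(0.0211)/(4.92×10^-3) = 3.795×10^-11 F and ω = 4410 rad/s, I_d,max = (3.795×10^-11)(156)(4410) = 2.61×10^-5 A.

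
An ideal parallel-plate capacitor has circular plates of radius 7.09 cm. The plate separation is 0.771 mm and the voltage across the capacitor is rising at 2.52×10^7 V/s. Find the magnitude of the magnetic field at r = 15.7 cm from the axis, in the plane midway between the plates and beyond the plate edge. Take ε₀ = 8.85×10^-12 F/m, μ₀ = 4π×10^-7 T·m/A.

I_d = C dV/dt with C = ε₀πR²/d = 1.812×10^-10 F, so I_d = (1.812×10^-10)(2.52×10^7) = 4.566×10^-3 A.
With r > R the enclosed displacement current is the full I_d; B = μ₀ I_d / (2πr) = 5.82×10^-9 T.

5.82×10^-9 T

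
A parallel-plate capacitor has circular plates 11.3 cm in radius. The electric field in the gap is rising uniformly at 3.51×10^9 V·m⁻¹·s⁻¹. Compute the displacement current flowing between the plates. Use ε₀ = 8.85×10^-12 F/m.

1.25×10^-3 A

I_d = ε₀ A (dE/dt) = (8.85×10^-12)(0.04011 m²)(3.51×10^9) = 1.25×10^-3 A.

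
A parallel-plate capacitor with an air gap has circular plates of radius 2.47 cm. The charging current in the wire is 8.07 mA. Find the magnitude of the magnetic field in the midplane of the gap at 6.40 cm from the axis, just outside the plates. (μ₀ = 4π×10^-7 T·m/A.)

No conduction current crosses the gap, so I_d there equals the 8.07×10^-3 A in the leads.
With r > R the enclosed displacement current is the full I_d; B = μ₀ I_d / (2πr) = 2.52×10^-8 T.

2.52×10^-8 T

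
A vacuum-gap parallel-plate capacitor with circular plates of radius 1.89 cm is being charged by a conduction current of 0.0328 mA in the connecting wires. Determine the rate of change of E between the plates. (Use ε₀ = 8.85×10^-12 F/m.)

The displacement current between the plates equals the conduction current, I_d = 0.0328 mA.
Inverting I_d = ε₀ A dE/dt gives dE/dt = 3.28×10^-5 / (8.85×10^-12 · 1.122×10^-3) = 3.30×10^9 V/(m·s).

3.30×10^9 V/(m·s)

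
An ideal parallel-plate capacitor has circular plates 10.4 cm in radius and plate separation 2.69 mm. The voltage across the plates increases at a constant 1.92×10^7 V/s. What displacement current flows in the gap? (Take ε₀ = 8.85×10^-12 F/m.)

E = V/d so dE/dt = (dV/dt)/d = 7.138×10^9 V/(m·s), and I_d = ε₀ A dE/dt = (8.85×10^-12)(0.03398)(7.138×10^9) = 2.15×10^-3 A.

2.15×10^-3 A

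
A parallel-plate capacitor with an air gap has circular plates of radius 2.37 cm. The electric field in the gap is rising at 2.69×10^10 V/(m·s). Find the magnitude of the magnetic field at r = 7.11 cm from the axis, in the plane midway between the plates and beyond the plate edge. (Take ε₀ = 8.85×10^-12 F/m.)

Through the whole plate area (πR² = 1.765×10^-3 m²), I_d = ε₀ πR² dE/dt = 4.202×10^-4 A.
With r > R the enclosed displacement current is the full I_d; B = μ₀ I_d / (2πr) = 1.18×10^-9 T.

1.18×10^-9 T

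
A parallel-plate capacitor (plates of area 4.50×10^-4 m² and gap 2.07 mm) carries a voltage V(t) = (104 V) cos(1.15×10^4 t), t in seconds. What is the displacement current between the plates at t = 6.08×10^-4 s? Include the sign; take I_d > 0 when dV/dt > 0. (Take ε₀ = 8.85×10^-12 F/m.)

-1.50×10^-6 A

dV/dt = (104)(1.15×10^4)·−sin(6.992) = -7.785×10^5 V/s.
I_d = C dV/dt with C = ε₀A/d = (8.85×10^-12)(4.50×10^-4)/(2.07×10^-3) = 1.924×10^-12 F, so I_d = (1.924×10^-12)(-7.785×10^5) = -1.50×10^-6 A.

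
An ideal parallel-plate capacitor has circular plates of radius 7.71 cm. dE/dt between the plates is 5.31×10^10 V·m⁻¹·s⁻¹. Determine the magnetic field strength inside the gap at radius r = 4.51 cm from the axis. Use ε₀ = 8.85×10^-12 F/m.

I_d = ε₀ dΦ_E/dt = ε₀ πR² (dE/dt) = (8.85×10^-12)(0.01867)(5.31×10^10) = 8.774×10^-3 A through the full plate area.
An Ampèrian loop of radius r encloses a fraction (r/R)² of I_d. Then B·2πr = μ₀ I_d (r/R)², giving B = μ₀ I_d r/(2πR²) = 1.33×10^-8 T.

1.33×10^-8 T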